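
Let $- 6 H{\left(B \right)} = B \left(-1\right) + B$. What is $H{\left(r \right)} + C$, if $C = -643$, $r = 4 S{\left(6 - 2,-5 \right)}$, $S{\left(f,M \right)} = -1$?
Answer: $-643$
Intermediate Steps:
$r = -4$ ($r = 4 \left(-1\right) = -4$)
$H{\left(B \right)} = 0$ ($H{\left(B \right)} = - \frac{B \left(-1\right) + B}{6} = - \frac{- B + B}{6} = \left(- \frac{1}{6}\right) 0 = 0$)
$H{\left(r \right)} + C = 0 - 643 = -643$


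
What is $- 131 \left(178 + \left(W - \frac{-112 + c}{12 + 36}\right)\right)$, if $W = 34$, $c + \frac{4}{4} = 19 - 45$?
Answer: $- \frac{1351265}{48} \approx -28151.0$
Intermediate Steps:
$c = -27$ ($c = -1 + \left(19 - 45\right) = -1 - 26 = -27$)
$- 131 \left(178 + \left(W - \frac{-112 + c}{12 + 36}\right)\right) = - 131 \left(178 + \left(34 - \frac{-112 - 27}{12 + 36}\right)\right) = - 131 \left(178 + \left(34 - - \frac{139}{48}\right)\right) = - 131 \left(178 + \left(34 + \frac{139}{48}\right)\right) = - 131 \left(178 + \frac{1771}{48}\right) = \left(-131\right) \frac{10315}{48} = - \frac{1351265}{48}$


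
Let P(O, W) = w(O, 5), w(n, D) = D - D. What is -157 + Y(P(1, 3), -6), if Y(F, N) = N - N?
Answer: -157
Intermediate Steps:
w(n, D) = 0
P(O, W) = 0
Y(F, N) = 0
-157 + Y(P(1, 3), -6) = -157 + 0 = -157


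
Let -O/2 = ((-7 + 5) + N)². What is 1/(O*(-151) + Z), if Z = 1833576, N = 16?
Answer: 1/1892768 ≈ 5.2833e-7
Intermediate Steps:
O = -392 (O = -2*((-7 + 5) + 16)² = -2*(-2 + 16)² = -2*14² = -2*196 = -392)
1/(O*(-151) + Z) = 1/(-392*(-151) + 1833576) = 1/(59192 + 1833576) = 1/1892768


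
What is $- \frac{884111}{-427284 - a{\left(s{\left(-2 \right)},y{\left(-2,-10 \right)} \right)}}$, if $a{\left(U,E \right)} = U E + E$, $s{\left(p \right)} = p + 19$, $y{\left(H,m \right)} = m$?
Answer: $\frac{884111}{427104} \approx 2.07$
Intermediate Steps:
$s{\left(p \right)} = 19 + p$
$a{\left(U,E \right)} = E + E U$ ($a{\left(U,E \right)} = E U + E = E + E U$)
$- \frac{884111}{-427284 - a{\left(s{\left(-2 \right)},y{\left(-2,-10 \right)} \right)}} = - \frac{884111}{-427284 - - 10 \left(1 + \left(19 - 2\right)\right)} = - \frac{884111}{-427284 - - 10 \left(1 + 17\right)} = - \frac{884111}{-427284 - \left(-10\right) 18} = - \frac{884111}{-427284 - -180} = - \frac{884111}{-427284 + 180} = - \frac{884111}{-427104} = \left(-884111\right) \left(- \frac{1}{427104}\right) = \frac{884111}{427104}$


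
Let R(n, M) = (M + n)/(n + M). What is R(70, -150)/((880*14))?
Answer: 1/12320 ≈ 8.1169e-5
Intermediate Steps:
R(n, M) = 1 (R(n, M) = (M + n)/(M + n) = 1)
R(70, -150)/((880*14)) = 1/(880*14) = 1/12320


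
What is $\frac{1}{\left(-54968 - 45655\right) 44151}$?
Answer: $- \frac{1}{4442606073} \approx -2.2509 \cdot 10^{-10}$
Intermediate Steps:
$\frac{1}{\left(-54968 - 45655\right) 44151} = \frac{1}{-100623} \cdot \frac{1}{44151} = \left(- \frac{1}{100623}\right) \frac{1}{44151} = - \frac{1}{4442606073}$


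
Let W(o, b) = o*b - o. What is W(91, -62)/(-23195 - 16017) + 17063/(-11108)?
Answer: -37837012/27222931 ≈ -1.3899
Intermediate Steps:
W(o, b) = -o + b*o (W(o, b) = b*o - o = -o + b*o)
W(91, -62)/(-23195 - 16017) + 17063/(-11108) = (91*(-1 - 62))/(-23195 - 16017) + 17063/(-11108) = (91*(-63))/(-39212) + 17063*(-1/11108) = -5733*(-1/39212) - 17063/11108 = 5733/39212 - 17063/11108 = -37837012/27222931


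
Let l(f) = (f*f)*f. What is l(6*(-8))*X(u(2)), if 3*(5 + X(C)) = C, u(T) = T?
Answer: 479232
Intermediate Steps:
l(f) = f**3 (l(f) = f**2*f = f**3)
X(C) = -5 + C/3
l(6*(-8))*X(u(2)) = (6*(-8))**3*(-5 + (1/3)*2) = (-48)**3*(-5 + 2/3) = -110592*(-13/3) = 479232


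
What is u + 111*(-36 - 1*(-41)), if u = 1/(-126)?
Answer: 69929/126 ≈ 554.99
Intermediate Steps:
u = -1/126 ≈ -0.0079365
u + 111*(-36 - 1*(-41)) = -1/126 + 111*(-36 - 1*(-41)) = -1/126 + 111*(-36 + 41) = -1/126 + 111*5 = -1/126 + 555 = 69929/126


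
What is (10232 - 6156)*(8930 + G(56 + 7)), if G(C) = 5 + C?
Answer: 36675848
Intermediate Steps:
(10232 - 6156)*(8930 + G(56 + 7)) = (10232 - 6156)*(8930 + (5 + (56 + 7))) = 4076*(8930 + (5 + 63)) = 4076*(8930 + 68) = 4076*8998 = 36675848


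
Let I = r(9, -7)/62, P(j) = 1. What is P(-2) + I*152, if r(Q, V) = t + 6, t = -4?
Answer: 183/31 ≈ 5.9032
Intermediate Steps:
r(Q, V) = 2 (r(Q, V) = -4 + 6 = 2)
I = 1/31 (I = 2/62 = 2*(1/62) = 1/31 ≈ 0.032258)
P(-2) + I*152 = 1 + (1/31)*152 = 1 + 152/31 = 183/31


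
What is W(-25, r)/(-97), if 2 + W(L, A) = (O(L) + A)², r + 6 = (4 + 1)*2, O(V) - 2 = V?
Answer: -359/97 ≈ -3.7010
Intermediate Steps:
O(V) = 2 + V
r = 4 (r = -6 + (4 + 1)*2 = -6 + 5*2 = -6 + 10 = 4)
W(L, A) = -2 + (2 + A + L)² (W(L, A) = -2 + ((2 + L) + A)² = -2 + (2 + A + L)²)
W(-25, r)/(-97) = (-2 + (2 + 4 - 25)²)/(-97) = (-2 + (-19)²)*(-1/97) = (-2 + 361)*(-1/97) = 359*(-1/97) = -359/97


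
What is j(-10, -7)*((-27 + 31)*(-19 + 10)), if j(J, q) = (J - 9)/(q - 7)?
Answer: -342/7 ≈ -48.857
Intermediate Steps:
j(J, q) = (-9 + J)/(-7 + q)
j(-10, -7)*((-27 + 31)*(-19 + 10)) = ((-9 - 10)/(-7 - 7))*((-27 + 31)*(-19 + 10)) = (-19/(-14))*(4*(-9)) = -1/14*(-19)*(-36) = (19/14)*(-36) = -342/7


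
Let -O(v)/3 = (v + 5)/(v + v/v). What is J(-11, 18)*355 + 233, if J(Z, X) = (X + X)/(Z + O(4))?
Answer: -22397/41 ≈ -546.27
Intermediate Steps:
O(v) = -3*(5 + v)/(1 + v) (O(v) = -3*(v + 5)/(v + v/v) = -3*(5 + v)/(v + 1) = -3*(5 + v)/(1 + v))
J(Z, X) = 2*X/(-27/5 + Z) (J(Z, X) = (X + X)/(Z + 3*(-5 - 1*4)/(1 + 4)) = (2*X)/(Z + 3*(-5 - 4)/5) = (2*X)/(Z + 3*(⅕)*(-9)) = (2*X)/(Z - 27/5) = (2*X)/(-27/5 + Z) = 2*X/(-27/5 + Z))
J(-11, 18)*355 + 233 = (10*18/(-27 + 5*(-11)))*355 + 233 = (10*18/(-27 - 55))*355 + 233 = (10*18/(-82))*355 + 233 = (10*18*(-1/82))*355 + 233 = -90/41*355 + 233 = -31950/41 + 233 = -22397/41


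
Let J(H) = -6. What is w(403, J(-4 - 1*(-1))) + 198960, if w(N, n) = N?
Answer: 199363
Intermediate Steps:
w(403, J(-4 - 1*(-1))) + 198960 = 403 + 198960 = 199363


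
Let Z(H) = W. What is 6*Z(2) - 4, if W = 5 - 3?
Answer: 8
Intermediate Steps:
W = 2
Z(H) = 2
6*Z(2) - 4 = 6*2 - 4 = 12 - 4 = 8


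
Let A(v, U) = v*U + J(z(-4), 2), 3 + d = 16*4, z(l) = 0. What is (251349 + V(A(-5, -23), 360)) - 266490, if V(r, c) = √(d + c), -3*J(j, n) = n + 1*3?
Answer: -15141 + √421 ≈ -15120.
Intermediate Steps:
J(j, n) = -1 - n/3 (J(j, n) = -(n + 1*3)/3 = -(n + 3)/3 = -(3 + n)/3 = -1 - n/3)
d = 61 (d = -3 + 16*4 = -3 + 64 = 61)
A(v, U) = -5/3 + U*v (A(v, U) = v*U + (-1 - ⅓*2) = U*v + (-1 - ⅔) = U*v - 5/3 = -5/3 + U*v)
V(r, c) = √(61 + c)
(251349 + V(A(-5, -23), 360)) - 266490 = (251349 + √(61 + 360)) - 266490 = (251349 + √421) - 266490 = -15141 + √421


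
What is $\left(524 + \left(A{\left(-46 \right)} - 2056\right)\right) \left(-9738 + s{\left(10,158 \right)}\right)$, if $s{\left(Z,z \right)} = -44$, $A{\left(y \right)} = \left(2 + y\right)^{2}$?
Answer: $-3951928$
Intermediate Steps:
$\left(524 + \left(A{\left(-46 \right)} - 2056\right)\right) \left(-9738 + s{\left(10,158 \right)}\right) = \left(524 + \left(\left(2 - 46\right)^{2} - 2056\right)\right) \left(-9738 - 44\right) = \left(524 - \left(2056 - \left(-44\right)^{2}\right)\right) \left(-9782\right) = \left(524 + \left(1936 - 2056\right)\right) \left(-9782\right) = \left(524 - 120\right) \left(-9782\right) = 404 \left(-9782\right) = -3951928$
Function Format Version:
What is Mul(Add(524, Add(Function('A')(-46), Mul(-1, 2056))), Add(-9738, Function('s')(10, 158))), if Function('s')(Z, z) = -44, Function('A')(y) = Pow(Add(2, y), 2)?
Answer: -3951928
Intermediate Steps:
Mul(Add(524, Add(Function('A')(-46), Mul(-1, 2056))), Add(-9738, Function('s')(10, 158))) = Mul(Add(524, Add(Pow(Add(2, -46), 2), Mul(-1, 2056))), Add(-9738, -44)) = Mul(Add(524, Add(Pow(-44, 2), -2056)), -9782) = Mul(Add(524, Add(1936, -2056)), -9782) = Mul(Add(524, -120), -9782) = Mul(404, -9782) = -3951928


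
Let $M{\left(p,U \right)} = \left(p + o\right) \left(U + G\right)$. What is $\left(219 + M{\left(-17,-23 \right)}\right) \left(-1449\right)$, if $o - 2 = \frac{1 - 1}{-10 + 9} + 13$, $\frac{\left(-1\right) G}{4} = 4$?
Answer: $-430353$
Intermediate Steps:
$G = -16$ ($G = \left(-4\right) 4 = -16$)
$o = 15$ ($o = 2 + \left(\frac{1 - 1}{-10 + 9} + 13\right) = 2 + \left(\frac{0}{-1} + 13\right) = 2 + \left(0 \left(-1\right) + 13\right) = 2 + \left(0 + 13\right) = 2 + 13 = 15$)
$M{\left(p,U \right)} = \left(-16 + U\right) \left(15 + p\right)$ ($M{\left(p,U \right)} = \left(p + 15\right) \left(U - 16\right) = \left(15 + p\right) \left(-16 + U\right) = \left(-16 + U\right) \left(15 + p\right)$)
$\left(219 + M{\left(-17,-23 \right)}\right) \left(-1449\right) = \left(219 - -78\right) \left(-1449\right) = \left(219 + \left(-240 + 272 - 345 + 391\right)\right) \left(-1449\right) = \left(219 + 78\right) \left(-1449\right) = 297 \left(-1449\right) = -430353$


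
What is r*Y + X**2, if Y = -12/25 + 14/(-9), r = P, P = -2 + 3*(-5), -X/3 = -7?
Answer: 107011/225 ≈ 475.60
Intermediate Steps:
X = 21 (X = -3*(-7) = 21)
P = -17 (P = -2 - 15 = -17)
r = -17
Y = -458/225 (Y = -12*1/25 + 14*(-1/9) = -12/25 - 14/9 = -458/225 ≈ -2.0356)
r*Y + X**2 = -17*(-458/225) + 21**2 = 7786/225 + 441 = 107011/225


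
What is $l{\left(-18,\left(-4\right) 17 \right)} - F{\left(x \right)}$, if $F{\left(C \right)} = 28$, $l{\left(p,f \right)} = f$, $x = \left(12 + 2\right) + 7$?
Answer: $-96$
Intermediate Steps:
$x = 21$ ($x = 14 + 7 = 21$)
$l{\left(-18,\left(-4\right) 17 \right)} - F{\left(x \right)} = \left(-4\right) 17 - 28 = -68 - 28 = -96$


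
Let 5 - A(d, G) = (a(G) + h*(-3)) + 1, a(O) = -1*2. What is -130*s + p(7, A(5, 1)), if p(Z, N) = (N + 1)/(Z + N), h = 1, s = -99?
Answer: 102965/8 ≈ 12871.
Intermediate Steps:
a(O) = -2
A(d, G) = 9 (A(d, G) = 5 - ((-2 + 1*(-3)) + 1) = 5 - ((-2 - 3) + 1) = 5 - (-5 + 1) = 5 - 1*(-4) = 5 + 4 = 9)
p(Z, N) = (1 + N)/(N + Z)
-130*s + p(7, A(5, 1)) = -130*(-99) + (1 + 9)/(9 + 7) = 12870 + 10/16 = 12870 + (1/16)*10 = 12870 + 5/8 = 102965/8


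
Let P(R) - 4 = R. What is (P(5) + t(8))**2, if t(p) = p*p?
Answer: 5329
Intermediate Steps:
P(R) = 4 + R
t(p) = p**2
(P(5) + t(8))**2 = ((4 + 5) + 8**2)**2 = (9 + 64)**2 = 73**2 = 5329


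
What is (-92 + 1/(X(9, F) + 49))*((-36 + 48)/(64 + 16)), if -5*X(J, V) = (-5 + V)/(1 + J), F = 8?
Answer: -337611/24470 ≈ -13.797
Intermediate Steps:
X(J, V) = -(-5 + V)/(5*(1 + J))
(-92 + 1/(X(9, F) + 49))*((-36 + 48)/(64 + 16)) = (-92 + 1/((5 - 1*8)/(5*(1 + 9)) + 49))*((-36 + 48)/(64 + 16)) = (-92 + 1/((⅕)*(5 - 8)/10 + 49))*(12/80) = (-92 + 1/((⅕)*(⅒)*(-3) + 49))*(12*(1/80)) = (-92 + 1/(-3/50 + 49))*(3/20) = (-92 + 1/(2447/50))*(3/20) = (-92 + 50/2447)*(3/20) = -225074/2447*3/20 = -337611/24470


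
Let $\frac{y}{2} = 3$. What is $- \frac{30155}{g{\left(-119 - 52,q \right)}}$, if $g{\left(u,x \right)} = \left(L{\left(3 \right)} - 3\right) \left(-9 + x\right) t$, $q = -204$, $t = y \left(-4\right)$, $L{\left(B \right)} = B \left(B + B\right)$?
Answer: $- \frac{6031}{15336} \approx -0.39326$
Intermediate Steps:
$y = 6$ ($y = 2 \cdot 3 = 6$)
$L{\left(B \right)} = 2 B^{2}$ ($L{\left(B \right)} = B 2 B = 2 B^{2}$)
$t = -24$ ($t = 6 \left(-4\right) = -24$)
$g{\left(u,x \right)} = 3240 - 360 x$ ($g{\left(u,x \right)} = \left(2 \cdot 3^{2} - 3\right) \left(-9 + x\right) \left(-24\right) = \left(2 \cdot 9 - 3\right) \left(-9 + x\right) \left(-24\right) = \left(18 - 3\right) \left(-9 + x\right) \left(-24\right) = 15 \left(-9 + x\right) \left(-24\right) = \left(-135 + 15 x\right) \left(-24\right) = 3240 - 360 x$)
$- \frac{30155}{g{\left(-119 - 52,q \right)}} = - \frac{30155}{3240 - -73440} = - \frac{30155}{3240 + 73440} = - \frac{30155}{76680} = \left(-30155\right) \frac{1}{76680} = - \frac{6031}{15336}$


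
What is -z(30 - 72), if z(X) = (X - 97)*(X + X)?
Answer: -11676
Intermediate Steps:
z(X) = 2*X*(-97 + X) (z(X) = (-97 + X)*(2*X) = 2*X*(-97 + X))
-z(30 - 72) = -2*(30 - 72)*(-97 + (30 - 72)) = -2*(-42)*(-97 - 42) = -2*(-42)*(-139) = -1*11676 = -11676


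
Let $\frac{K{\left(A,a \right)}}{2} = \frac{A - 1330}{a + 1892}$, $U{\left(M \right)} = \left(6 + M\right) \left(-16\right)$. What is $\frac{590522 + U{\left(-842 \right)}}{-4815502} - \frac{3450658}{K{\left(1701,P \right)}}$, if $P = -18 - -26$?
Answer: $- \frac{7892909099673179}{893275621} \approx -8.8359 \cdot 10^{6}$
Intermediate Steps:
$U{\left(M \right)} = -96 - 16 M$
$P = 8$ ($P = -18 + 26 = 8$)
$K{\left(A,a \right)} = \frac{2 \left(-1330 + A\right)}{1892 + a}$ ($K{\left(A,a \right)} = 2 \frac{A - 1330}{a + 1892} = 2 \frac{-1330 + A}{1892 + a} = \frac{2 \left(-1330 + A\right)}{1892 + a}$)
$\frac{590522 + U{\left(-842 \right)}}{-4815502} - \frac{3450658}{K{\left(1701,P \right)}} = \frac{590522 - -13376}{-4815502} - \frac{3450658}{2 \frac{1}{1892 + 8} \left(-1330 + 1701\right)} = \left(590522 + \left(-96 + 13472\right)\right) \left(- \frac{1}{4815502}\right) - \frac{3450658}{2 \cdot \frac{1}{1900} \cdot 371} = \left(590522 + 13376\right) \left(- \frac{1}{4815502}\right) - \frac{3450658}{2 \cdot \frac{1}{1900} \cdot 371} = 603898 \left(- \frac{1}{4815502}\right) - \frac{3450658}{\frac{371}{950}} = - \frac{301949}{2407751} - \frac{3278125100}{371} = - \frac{7892909099673179}{893275621}$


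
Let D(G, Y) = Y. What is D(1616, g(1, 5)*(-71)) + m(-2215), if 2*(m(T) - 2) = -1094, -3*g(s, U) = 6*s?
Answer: -403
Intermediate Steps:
g(s, U) = -2*s
m(T) = -545 (m(T) = 2 + (1/2)*(-1094) = 2 - 547 = -545)
D(1616, g(1, 5)*(-71)) + m(-2215) = -2*1*(-71) - 545 = -2*(-71) - 545 = 142 - 545 = -403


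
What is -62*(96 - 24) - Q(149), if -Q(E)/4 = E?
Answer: -3868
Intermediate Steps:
Q(E) = -4*E
-62*(96 - 24) - Q(149) = -62*(96 - 24) - (-4)*149 = -62*72 - 1*(-596) = -4464 + 596 = -3868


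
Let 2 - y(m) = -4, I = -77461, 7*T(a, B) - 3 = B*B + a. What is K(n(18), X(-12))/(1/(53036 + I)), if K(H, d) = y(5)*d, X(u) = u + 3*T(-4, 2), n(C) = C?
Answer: 10991250/7 ≈ 1.5702e+6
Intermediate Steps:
T(a, B) = 3/7 + a/7 + B²/7 (T(a, B) = 3/7 + (B*B + a)/7 = 3/7 + (B² + a)/7 = 3/7 + (a + B²)/7 = 3/7 + (a/7 + B²/7) = 3/7 + a/7 + B²/7)
X(u) = 9/7 + u (X(u) = u + 3*(3/7 + (⅐)*(-4) + (⅐)*2²) = u + 3*(3/7 - 4/7 + (⅐)*4) = u + 3*(3/7 - 4/7 + 4/7) = u + 3*(3/7) = u + 9/7 = 9/7 + u)
y(m) = 6 (y(m) = 2 - 1*(-4) = 2 + 4 = 6)
K(H, d) = 6*d
K(n(18), X(-12))/(1/(53036 + I)) = (6*(9/7 - 12))/(1/(53036 - 77461)) = (6*(-75/7))/(1/(-24425)) = -450/(7*(-1/24425)) = -450/7*(-24425) = 10991250/7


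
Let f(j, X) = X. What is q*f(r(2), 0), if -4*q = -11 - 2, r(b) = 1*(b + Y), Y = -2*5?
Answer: 0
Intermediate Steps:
Y = -10
r(b) = -10 + b (r(b) = 1*(b - 10) = 1*(-10 + b) = -10 + b)
q = 13/4 (q = -(-11 - 2)/4 = -¼*(-13) = 13/4 ≈ 3.2500)
q*f(r(2), 0) = (13/4)*0 = 0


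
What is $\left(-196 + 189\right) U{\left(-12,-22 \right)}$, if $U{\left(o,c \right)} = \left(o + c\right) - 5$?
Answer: $273$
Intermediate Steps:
$U{\left(o,c \right)} = -5 + c + o$ ($U{\left(o,c \right)} = \left(c + o\right) - 5 = -5 + c + o$)
$\left(-196 + 189\right) U{\left(-12,-22 \right)} = \left(-196 + 189\right) \left(-5 - 22 - 12\right) = \left(-7\right) \left(-39\right) = 273$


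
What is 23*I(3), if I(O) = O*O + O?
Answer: 276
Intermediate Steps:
I(O) = O + O**2 (I(O) = O**2 + O = O + O**2)
23*I(3) = 23*(3*(1 + 3)) = 23*(3*4) = 23*12 = 276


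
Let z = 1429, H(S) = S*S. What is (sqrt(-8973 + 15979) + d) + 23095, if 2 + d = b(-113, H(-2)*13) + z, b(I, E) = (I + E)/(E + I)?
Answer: 24523 + sqrt(7006) ≈ 24607.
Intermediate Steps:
H(S) = S**2
b(I, E) = 1 (b(I, E) = (E + I)/(E + I) = 1)
d = 1428 (d = -2 + (1 + 1429) = -2 + 1430 = 1428)
(sqrt(-8973 + 15979) + d) + 23095 = (sqrt(-8973 + 15979) + 1428) + 23095 = (sqrt(7006) + 1428) + 23095 = (1428 + sqrt(7006)) + 23095 = 24523 + sqrt(7006)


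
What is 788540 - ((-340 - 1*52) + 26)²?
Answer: 654584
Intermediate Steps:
788540 - ((-340 - 1*52) + 26)² = 788540 - ((-340 - 52) + 26)² = 788540 - (-392 + 26)² = 788540 - 1*(-366)² = 788540 - 1*133956 = 788540 - 133956 = 654584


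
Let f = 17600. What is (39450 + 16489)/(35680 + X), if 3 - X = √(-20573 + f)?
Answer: 11811073/7534198 + 331*I*√2973/7534198 ≈ 1.5677 + 0.0023955*I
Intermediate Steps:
X = 3 - I*√2973 (X = 3 - √(-20573 + 17600) = 3 - √(-2973) = 3 - I*√2973 ≈ 3.0 - 54.525*I)
(39450 + 16489)/(35680 + X) = (39450 + 16489)/(35680 + (3 - I*√2973)) = 55939/(35683 - I*√2973)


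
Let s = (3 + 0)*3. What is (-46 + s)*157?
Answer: -5809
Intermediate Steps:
s = 9 (s = 3*3 = 9)
(-46 + s)*157 = (-46 + 9)*157 = -37*157 = -5809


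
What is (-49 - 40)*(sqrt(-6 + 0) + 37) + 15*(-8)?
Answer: -3413 - 89*I*sqrt(6) ≈ -3413.0 - 218.0*I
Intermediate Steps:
(-49 - 40)*(sqrt(-6 + 0) + 37) + 15*(-8) = -89*(sqrt(-6) + 37) - 120 = -89*(I*sqrt(6) + 37) - 120 = -89*(37 + I*sqrt(6)) - 120 = (-3293 - 89*I*sqrt(6)) - 120 = -3413 - 89*I*sqrt(6)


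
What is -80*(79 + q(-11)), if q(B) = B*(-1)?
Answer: -7200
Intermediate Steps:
q(B) = -B
-80*(79 + q(-11)) = -80*(79 - 1*(-11)) = -80*(79 + 11) = -80*90 = -7200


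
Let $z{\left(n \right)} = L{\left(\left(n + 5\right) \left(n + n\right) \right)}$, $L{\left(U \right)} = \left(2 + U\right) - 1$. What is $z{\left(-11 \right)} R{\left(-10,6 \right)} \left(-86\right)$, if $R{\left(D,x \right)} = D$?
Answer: $114380$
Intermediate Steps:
$L{\left(U \right)} = 1 + U$
$z{\left(n \right)} = 1 + 2 n \left(5 + n\right)$ ($z{\left(n \right)} = 1 + \left(n + 5\right) \left(n + n\right) = 1 + \left(5 + n\right) 2 n = 1 + 2 n \left(5 + n\right)$)
$z{\left(-11 \right)} R{\left(-10,6 \right)} \left(-86\right) = \left(1 + 2 \left(-11\right) \left(5 - 11\right)\right) \left(-10\right) \left(-86\right) = \left(1 + 2 \left(-11\right) \left(-6\right)\right) \left(-10\right) \left(-86\right) = \left(1 + 132\right) \left(-10\right) \left(-86\right) = 133 \left(-10\right) \left(-86\right) = \left(-1330\right) \left(-86\right) = 114380$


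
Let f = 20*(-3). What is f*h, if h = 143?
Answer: -8580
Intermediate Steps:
f = -60
f*h = -60*143 = -8580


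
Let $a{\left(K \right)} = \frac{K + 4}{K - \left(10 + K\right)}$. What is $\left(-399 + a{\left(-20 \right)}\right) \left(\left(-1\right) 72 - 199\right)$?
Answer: $\frac{538477}{5} \approx 1.077 \cdot 10^{5}$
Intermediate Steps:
$a{\left(K \right)} = - \frac{2}{5} - \frac{K}{10}$ ($a{\left(K \right)} = \frac{4 + K}{-10} = \left(4 + K\right) \left(- \frac{1}{10}\right) = - \frac{2}{5} - \frac{K}{10}$)
$\left(-399 + a{\left(-20 \right)}\right) \left(\left(-1\right) 72 - 199\right) = \left(-399 - - \frac{8}{5}\right) \left(\left(-1\right) 72 - 199\right) = \left(-399 + \left(- \frac{2}{5} + 2\right)\right) \left(-72 - 199\right) = \left(-399 + \frac{8}{5}\right) \left(-271\right) = \left(- \frac{1987}{5}\right) \left(-271\right) = \frac{538477}{5}$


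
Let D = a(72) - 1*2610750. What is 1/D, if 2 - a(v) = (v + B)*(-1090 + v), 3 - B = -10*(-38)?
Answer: -1/2921238 ≈ -3.4232e-7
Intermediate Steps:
B = -377 (B = 3 - (-10)*(-38) = 3 - 1*380 = 3 - 380 = -377)
a(v) = 2 - (-1090 + v)*(-377 + v) (a(v) = 2 - (v - 377)*(-1090 + v) = 2 - (-377 + v)*(-1090 + v) = 2 - (-1090 + v)*(-377 + v))
D = -2921238 (D = (-410928 - 1*72² + 1467*72) - 1*2610750 = (-410928 - 1*5184 + 105624) - 2610750 = (-410928 - 5184 + 105624) - 2610750 = -310488 - 2610750 = -2921238)
1/D = 1/(-2921238) = -1/2921238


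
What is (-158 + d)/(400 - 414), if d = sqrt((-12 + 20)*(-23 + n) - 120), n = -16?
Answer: 79/7 - 6*I*sqrt(3)/7 ≈ 11.286 - 1.4846*I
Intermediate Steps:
d = 12*I*sqrt(3) (d = sqrt((-12 + 20)*(-23 - 16) - 120) = sqrt(8*(-39) - 120) = sqrt(-312 - 120) = sqrt(-432) = 12*I*sqrt(3) ≈ 20.785*I)
(-158 + d)/(400 - 414) = (-158 + 12*I*sqrt(3))/(400 - 414) = (-158 + 12*I*sqrt(3))/(-14) = (-158 + 12*I*sqrt(3))*(-1/14) = 79/7 - 6*I*sqrt(3)/7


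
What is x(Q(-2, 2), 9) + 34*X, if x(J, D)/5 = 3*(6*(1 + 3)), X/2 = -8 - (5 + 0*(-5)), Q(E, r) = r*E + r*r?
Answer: -524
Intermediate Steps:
Q(E, r) = r² + E*r (Q(E, r) = E*r + r² = r² + E*r)
X = -26 (X = 2*(-8 - (5 + 0*(-5))) = 2*(-8 - (5 + 0)) = 2*(-8 - 1*5) = 2*(-8 - 5) = 2*(-13) = -26)
x(J, D) = 360 (x(J, D) = 5*(3*(6*(1 + 3))) = 5*(3*(6*4)) = 5*(3*24) = 5*72 = 360)
x(Q(-2, 2), 9) + 34*X = 360 + 34*(-26) = 360 - 884 = -524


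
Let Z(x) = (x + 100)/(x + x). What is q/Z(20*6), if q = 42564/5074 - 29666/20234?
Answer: 2132144076/282335119 ≈ 7.5518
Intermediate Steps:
Z(x) = (100 + x)/(2*x) (Z(x) = (100 + x)/((2*x)) = (100 + x)*(1/(2*x)) = (100 + x)/(2*x))
q = 177678673/25666829 (q = 42564*(1/5074) - 29666*1/20234 = 21282/2537 - 14833/10117 = 177678673/25666829 ≈ 6.9225)
q/Z(20*6) = 177678673/(25666829*(((100 + 20*6)/(2*((20*6)))))) = 177678673/(25666829*(((½)*(100 + 120)/120))) = 177678673/(25666829*(((½)*(1/120)*220))) = 177678673/(25666829*(11/12)) = (177678673/25666829)*(12/11) = 2132144076/282335119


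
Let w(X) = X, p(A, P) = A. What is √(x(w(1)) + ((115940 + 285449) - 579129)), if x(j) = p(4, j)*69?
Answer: 2*I*√44366 ≈ 421.26*I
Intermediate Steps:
x(j) = 276 (x(j) = 4*69 = 276)
√(x(w(1)) + ((115940 + 285449) - 579129)) = √(276 + ((115940 + 285449) - 579129)) = √(276 + (401389 - 579129)) = √(276 - 177740) = √(-177464) = 2*I*√44366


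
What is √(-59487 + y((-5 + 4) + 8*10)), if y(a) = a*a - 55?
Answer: I*√53301 ≈ 230.87*I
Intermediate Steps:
y(a) = -55 + a² (y(a) = a² - 55 = -55 + a²)
√(-59487 + y((-5 + 4) + 8*10)) = √(-59487 + (-55 + ((-5 + 4) + 8*10)²)) = √(-59487 + (-55 + (-1 + 80)²)) = √(-59487 + (-55 + 79²)) = √(-59487 + (-55 + 6241)) = √(-59487 + 6186) = √(-53301) = I*√53301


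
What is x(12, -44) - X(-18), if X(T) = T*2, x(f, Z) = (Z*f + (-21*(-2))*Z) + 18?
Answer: -2322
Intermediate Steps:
x(f, Z) = 18 + 42*Z + Z*f (x(f, Z) = (Z*f + 42*Z) + 18 = (42*Z + Z*f) + 18 = 18 + 42*Z + Z*f)
X(T) = 2*T
x(12, -44) - X(-18) = (18 + 42*(-44) - 44*12) - 2*(-18) = (18 - 1848 - 528) - 1*(-36) = -2358 + 36 = -2322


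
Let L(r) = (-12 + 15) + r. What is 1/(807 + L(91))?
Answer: 1/901 ≈ 0.0011099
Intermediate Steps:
L(r) = 3 + r
1/(807 + L(91)) = 1/(807 + (3 + 91)) = 1/(807 + 94) = 1/901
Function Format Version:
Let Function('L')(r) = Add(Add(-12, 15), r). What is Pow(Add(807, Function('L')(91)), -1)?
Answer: Rational(1, 901) ≈ 0.0011099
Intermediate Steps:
Function('L')(r) = Add(3, r)
Pow(Add(807, Function('L')(91)), -1) = Pow(Add(807, Add(3, 91)), -1) = Pow(Add(807, 94), -1) = Pow(901, -1) = Rational(1, 901)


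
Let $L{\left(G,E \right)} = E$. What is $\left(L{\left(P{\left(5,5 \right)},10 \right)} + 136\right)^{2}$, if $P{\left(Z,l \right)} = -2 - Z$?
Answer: $21316$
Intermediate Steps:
$\left(L{\left(P{\left(5,5 \right)},10 \right)} + 136\right)^{2} = \left(10 + 136\right)^{2} = 146^{2} = 21316$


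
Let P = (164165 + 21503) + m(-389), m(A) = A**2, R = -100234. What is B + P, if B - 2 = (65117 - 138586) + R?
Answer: 163288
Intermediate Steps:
B = -173701 (B = 2 + ((65117 - 138586) - 100234) = 2 + (-73469 - 100234) = 2 - 173703 = -173701)
P = 336989 (P = (164165 + 21503) + (-389)**2 = 185668 + 151321 = 336989)
B + P = -173701 + 336989 = 163288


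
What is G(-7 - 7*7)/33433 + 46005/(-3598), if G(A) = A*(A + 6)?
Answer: -1528010765/120291934 ≈ -12.703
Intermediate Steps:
G(A) = A*(6 + A)
G(-7 - 7*7)/33433 + 46005/(-3598) = ((-7 - 7*7)*(6 + (-7 - 7*7)))/33433 + 46005/(-3598) = ((-7 - 49)*(6 + (-7 - 49)))*(1/33433) + 46005*(-1/3598) = -56*(6 - 56)*(1/33433) - 46005/3598 = -56*(-50)*(1/33433) - 46005/3598 = 2800*(1/33433) - 46005/3598 = 2800/33433 - 46005/3598 = -1528010765/120291934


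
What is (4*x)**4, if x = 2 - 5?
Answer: 20736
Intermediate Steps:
x = -3
(4*x)**4 = (4*(-3))**4 = (-12)**4 = 20736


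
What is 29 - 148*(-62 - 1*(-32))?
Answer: 4469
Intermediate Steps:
29 - 148*(-62 - 1*(-32)) = 29 - 148*(-62 + 32) = 29 - 148*(-30) = 29 + 4440 = 4469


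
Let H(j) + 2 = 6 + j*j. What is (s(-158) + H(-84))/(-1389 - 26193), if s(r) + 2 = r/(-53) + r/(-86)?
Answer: -16096163/62859378 ≈ -0.25607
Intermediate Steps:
s(r) = -2 - 139*r/4558 (s(r) = -2 + (r/(-53) + r/(-86)) = -2 + (r*(-1/53) + r*(-1/86)) = -2 + (-r/53 - r/86) = -2 - 139*r/4558)
H(j) = 4 + j**2 (H(j) = -2 + (6 + j*j) = -2 + (6 + j**2) = 4 + j**2)
(s(-158) + H(-84))/(-1389 - 26193) = ((-2 - 139/4558*(-158)) + (4 + (-84)**2))/(-1389 - 26193) = ((-2 + 10981/2279) + (4 + 7056))/(-27582) = (6423/2279 + 7060)*(-1/27582) = (16096163/2279)*(-1/27582) = -16096163/62859378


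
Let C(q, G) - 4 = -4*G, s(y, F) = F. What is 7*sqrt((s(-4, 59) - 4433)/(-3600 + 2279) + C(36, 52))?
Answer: 7*I*sqrt(350210310)/1321 ≈ 99.165*I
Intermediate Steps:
C(q, G) = 4 - 4*G
7*sqrt((s(-4, 59) - 4433)/(-3600 + 2279) + C(36, 52)) = 7*sqrt((59 - 4433)/(-3600 + 2279) + (4 - 4*52)) = 7*sqrt(-4374/(-1321) + (4 - 208)) = 7*sqrt(-4374*(-1/1321) - 204) = 7*sqrt(4374/1321 - 204) = 7*sqrt(-265110/1321) = 7*(I*sqrt(350210310)/1321) = 7*I*sqrt(350210310)/1321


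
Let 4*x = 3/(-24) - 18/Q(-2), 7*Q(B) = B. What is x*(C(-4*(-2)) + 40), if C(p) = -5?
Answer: 17605/32 ≈ 550.16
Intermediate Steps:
Q(B) = B/7
x = 503/32 (x = (3/(-24) - 18/((⅐)*(-2)))/4 = (3*(-1/24) - 18/(-2/7))/4 = (-⅛ - 18*(-7/2))/4 = (-⅛ + 63)/4 = (¼)*(503/8) = 503/32 ≈ 15.719)
x*(C(-4*(-2)) + 40) = 503*(-5 + 40)/32 = (503/32)*35 = 17605/32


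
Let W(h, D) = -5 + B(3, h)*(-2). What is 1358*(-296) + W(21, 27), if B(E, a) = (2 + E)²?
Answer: -402023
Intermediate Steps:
W(h, D) = -55 (W(h, D) = -5 + (2 + 3)²*(-2) = -5 + 5²*(-2) = -5 + 25*(-2) = -5 - 50 = -55)
1358*(-296) + W(21, 27) = 1358*(-296) - 55 = -401968 - 55 = -402023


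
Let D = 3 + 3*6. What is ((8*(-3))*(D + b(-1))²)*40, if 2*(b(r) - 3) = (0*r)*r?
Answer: -552960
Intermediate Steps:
b(r) = 3 (b(r) = 3 + ((0*r)*r)/2 = 3 + (0*r)/2 = 3 + (½)*0 = 3 + 0 = 3)
D = 21 (D = 3 + 18 = 21)
((8*(-3))*(D + b(-1))²)*40 = ((8*(-3))*(21 + 3)²)*40 = -24*24²*40 = -24*576*40 = -13824*40 = -552960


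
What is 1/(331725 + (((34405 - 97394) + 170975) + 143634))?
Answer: 1/583345 ≈ 1.7143e-6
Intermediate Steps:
1/(331725 + (((34405 - 97394) + 170975) + 143634)) = 1/(331725 + ((-62989 + 170975) + 143634)) = 1/(331725 + (107986 + 143634)) = 1/(331725 + 251620) = 1/583345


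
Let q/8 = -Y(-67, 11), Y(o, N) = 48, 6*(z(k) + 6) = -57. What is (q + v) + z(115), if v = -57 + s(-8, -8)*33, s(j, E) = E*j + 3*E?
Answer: 1727/2 ≈ 863.50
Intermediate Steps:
z(k) = -31/2 (z(k) = -6 + (⅙)*(-57) = -6 - 19/2 = -31/2)
s(j, E) = 3*E + E*j
q = -384 (q = 8*(-1*48) = 8*(-48) = -384)
v = 1263 (v = -57 - 8*(3 - 8)*33 = -57 - 8*(-5)*33 = -57 + 40*33 = -57 + 1320 = 1263)
(q + v) + z(115) = (-384 + 1263) - 31/2 = 879 - 31/2 = 1727/2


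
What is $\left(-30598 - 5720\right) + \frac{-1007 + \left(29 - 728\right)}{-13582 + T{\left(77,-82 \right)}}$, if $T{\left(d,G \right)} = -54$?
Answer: $- \frac{247615271}{6818} \approx -36318.0$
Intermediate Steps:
$\left(-30598 - 5720\right) + \frac{-1007 + \left(29 - 728\right)}{-13582 + T{\left(77,-82 \right)}} = \left(-30598 - 5720\right) + \frac{-1007 + \left(29 - 728\right)}{-13582 - 54} = -36318 + \frac{-1007 + \left(29 - 728\right)}{-13636} = -36318 + \left(-1007 - 699\right) \left(- \frac{1}{13636}\right) = -36318 - - \frac{853}{6818} = -36318 + \frac{853}{6818} = - \frac{247615271}{6818}$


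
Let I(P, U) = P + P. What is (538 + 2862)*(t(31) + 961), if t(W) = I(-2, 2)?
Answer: 3253800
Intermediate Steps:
I(P, U) = 2*P
t(W) = -4 (t(W) = 2*(-2) = -4)
(538 + 2862)*(t(31) + 961) = (538 + 2862)*(-4 + 961) = 3400*957 = 3253800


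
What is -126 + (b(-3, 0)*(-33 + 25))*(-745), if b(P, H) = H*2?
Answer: -126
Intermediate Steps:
b(P, H) = 2*H
-126 + (b(-3, 0)*(-33 + 25))*(-745) = -126 + ((2*0)*(-33 + 25))*(-745) = -126 + (0*(-8))*(-745) = -126 + 0*(-745) = -126 + 0 = -126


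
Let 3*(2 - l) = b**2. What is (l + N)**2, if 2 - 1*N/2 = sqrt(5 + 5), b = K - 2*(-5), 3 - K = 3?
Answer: 7084/9 + 328*sqrt(10)/3 ≈ 1132.9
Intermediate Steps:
K = 0 (K = 3 - 1*3 = 3 - 3 = 0)
b = 10 (b = 0 - 2*(-5) = 0 + 10 = 10)
l = -94/3 (l = 2 - 1/3*10**2 = 2 - 1/3*100 = 2 - 100/3 = -94/3 ≈ -31.333)
N = 4 - 2*sqrt(10) (N = 4 - 2*sqrt(5 + 5) = 4 - 2*sqrt(10) ≈ -2.3246)
(l + N)**2 = (-94/3 + (4 - 2*sqrt(10)))**2 = (-82/3 - 2*sqrt(10))**2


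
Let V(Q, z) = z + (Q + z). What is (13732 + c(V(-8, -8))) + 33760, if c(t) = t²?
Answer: 48068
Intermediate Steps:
V(Q, z) = Q + 2*z
(13732 + c(V(-8, -8))) + 33760 = (13732 + (-8 + 2*(-8))²) + 33760 = (13732 + (-8 - 16)²) + 33760 = (13732 + (-24)²) + 33760 = (13732 + 576) + 33760 = 14308 + 33760 = 48068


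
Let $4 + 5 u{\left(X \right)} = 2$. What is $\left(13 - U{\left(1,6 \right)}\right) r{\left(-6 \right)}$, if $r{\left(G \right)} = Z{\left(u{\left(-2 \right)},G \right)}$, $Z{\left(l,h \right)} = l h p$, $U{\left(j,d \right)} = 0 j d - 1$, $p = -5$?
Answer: $-168$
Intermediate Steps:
$u{\left(X \right)} = - \frac{2}{5}$ ($u{\left(X \right)} = - \frac{4}{5} + \frac{1}{5} \cdot 2 = - \frac{4}{5} + \frac{2}{5} = - \frac{2}{5}$)
$U{\left(j,d \right)} = -1$ ($U{\left(j,d \right)} = 0 d - 1 = 0 - 1 = -1$)
$Z{\left(l,h \right)} = - 5 h l$ ($Z{\left(l,h \right)} = l h \left(-5\right) = h l \left(-5\right) = - 5 h l$)
$r{\left(G \right)} = 2 G$ ($r{\left(G \right)} = \left(-5\right) G \left(- \frac{2}{5}\right) = 2 G$)
$\left(13 - U{\left(1,6 \right)}\right) r{\left(-6 \right)} = \left(13 - -1\right) 2 \left(-6\right) = \left(13 + 1\right) \left(-12\right) = 14 \left(-12\right) = -168$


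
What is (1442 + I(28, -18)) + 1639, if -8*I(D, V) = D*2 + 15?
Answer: 24577/8 ≈ 3072.1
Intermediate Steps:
I(D, V) = -15/8 - D/4 (I(D, V) = -(D*2 + 15)/8 = -(2*D + 15)/8 = -(15 + 2*D)/8 = -15/8 - D/4)
(1442 + I(28, -18)) + 1639 = (1442 + (-15/8 - 1/4*28)) + 1639 = (1442 + (-15/8 - 7)) + 1639 = (1442 - 71/8) + 1639 = 11465/8 + 1639 = 24577/8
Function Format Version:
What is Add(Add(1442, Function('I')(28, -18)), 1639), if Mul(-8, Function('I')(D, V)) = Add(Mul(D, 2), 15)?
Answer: Rational(24577, 8) ≈ 3072.1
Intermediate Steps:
Function('I')(D, V) = Add(Rational(-15, 8), Mul(Rational(-1, 4), D)) (Function('I')(D, V) = Mul(Rational(-1, 8), Add(Mul(D, 2), 15)) = Mul(Rational(-1, 8), Add(Mul(2, D), 15)) = Mul(Rational(-1, 8), Add(15, Mul(2, D))) = Add(Rational(-15, 8), Mul(Rational(-1, 4), D)))
Add(Add(1442, Function('I')(28, -18)), 1639) = Add(Add(1442, Add(Rational(-15, 8), Mul(Rational(-1, 4), 28))), 1639) = Add(Add(1442, Add(Rational(-15, 8), -7)), 1639) = Add(Add(1442, Rational(-71, 8)), 1639) = Add(Rational(11465, 8), 1639) = Rational(24577, 8)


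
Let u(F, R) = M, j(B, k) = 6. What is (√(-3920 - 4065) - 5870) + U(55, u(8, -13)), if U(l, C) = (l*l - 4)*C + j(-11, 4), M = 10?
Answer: 24346 + I*√7985 ≈ 24346.0 + 89.359*I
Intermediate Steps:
u(F, R) = 10
U(l, C) = 6 + C*(-4 + l²) (U(l, C) = (l*l - 4)*C + 6 = (l² - 4)*C + 6 = (-4 + l²)*C + 6 = C*(-4 + l²) + 6 = 6 + C*(-4 + l²))
(√(-3920 - 4065) - 5870) + U(55, u(8, -13)) = (√(-3920 - 4065) - 5870) + (6 - 4*10 + 10*55²) = (√(-7985) - 5870) + (6 - 40 + 10*3025) = (I*√7985 - 5870) + (6 - 40 + 30250) = (-5870 + I*√7985) + 30216 = 24346 + I*√7985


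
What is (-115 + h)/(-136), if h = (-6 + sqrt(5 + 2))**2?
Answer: 9/17 + 3*sqrt(7)/34 ≈ 0.76286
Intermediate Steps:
h = (-6 + sqrt(7))**2 ≈ 11.251
(-115 + h)/(-136) = (-115 + (6 - sqrt(7))**2)/(-136) = (-115 + (6 - sqrt(7))**2)*(-1/136) = 115/136 - (6 - sqrt(7))**2/136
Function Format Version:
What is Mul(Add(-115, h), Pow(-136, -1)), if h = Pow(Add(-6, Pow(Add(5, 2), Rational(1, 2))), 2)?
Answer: Add(Rational(9, 17), Mul(Rational(3, 34), Pow(7, Rational(1, 2)))) ≈ 0.76286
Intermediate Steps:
h = Pow(Add(-6, Pow(7, Rational(1, 2))), 2) ≈ 11.251
Mul(Add(-115, h), Pow(-136, -1)) = Mul(Add(-115, Pow(Add(6, Mul(-1, Pow(7, Rational(1, 2)))), 2)), Pow(-136, -1)) = Mul(Add(-115, Pow(Add(6, Mul(-1, Pow(7, Rational(1, 2)))), 2)), Rational(-1, 136)) = Add(Rational(115, 136), Mul(Rational(-1, 136), Pow(Add(6, Mul(-1, Pow(7, Rational(1, 2)))), 2)))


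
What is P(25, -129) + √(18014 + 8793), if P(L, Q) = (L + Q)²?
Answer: 10816 + √26807 ≈ 10980.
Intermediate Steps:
P(25, -129) + √(18014 + 8793) = (25 - 129)² + √(18014 + 8793) = (-104)² + √26807 = 10816 + √26807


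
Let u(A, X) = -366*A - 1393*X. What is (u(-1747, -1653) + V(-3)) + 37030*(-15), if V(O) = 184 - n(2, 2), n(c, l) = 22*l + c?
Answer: 2386719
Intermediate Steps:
n(c, l) = c + 22*l
V(O) = 138 (V(O) = 184 - (2 + 22*2) = 184 - (2 + 44) = 184 - 1*46 = 184 - 46 = 138)
u(A, X) = -1393*X - 366*A
(u(-1747, -1653) + V(-3)) + 37030*(-15) = ((-1393*(-1653) - 366*(-1747)) + 138) + 37030*(-15) = ((2302629 + 639402) + 138) - 555450 = (2942031 + 138) - 555450 = 2942169 - 555450 = 2386719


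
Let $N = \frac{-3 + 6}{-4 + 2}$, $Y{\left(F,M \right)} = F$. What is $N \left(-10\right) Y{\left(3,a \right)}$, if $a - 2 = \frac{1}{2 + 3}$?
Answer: $45$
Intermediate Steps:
$a = \frac{11}{5}$ ($a = 2 + \frac{1}{2 + 3} = 2 + \frac{1}{5} = \frac{11}{5} \approx 2.2$)
$N = - \frac{3}{2}$ ($N = \frac{3}{-2} = 3 \left(- \frac{1}{2}\right) = - \frac{3}{2} \approx -1.5$)
$N \left(-10\right) Y{\left(3,a \right)} = \left(- \frac{3}{2}\right) \left(-10\right) 3 = 15 \cdot 3 = 45$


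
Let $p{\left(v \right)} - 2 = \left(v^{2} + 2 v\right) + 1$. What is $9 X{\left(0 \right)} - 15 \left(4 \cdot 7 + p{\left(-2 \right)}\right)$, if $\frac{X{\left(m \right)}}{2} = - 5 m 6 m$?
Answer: $-465$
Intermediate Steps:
$p{\left(v \right)} = 3 + v^{2} + 2 v$ ($p{\left(v \right)} = 2 + \left(\left(v^{2} + 2 v\right) + 1\right) = 2 + \left(1 + v^{2} + 2 v\right) = 3 + v^{2} + 2 v$)
$X{\left(m \right)} = - 60 m^{2}$ ($X{\left(m \right)} = 2 - 5 m 6 m = 2 - 30 m m = 2 \left(- 30 m^{2}\right) = - 60 m^{2}$)
$9 X{\left(0 \right)} - 15 \left(4 \cdot 7 + p{\left(-2 \right)}\right) = 9 \left(- 60 \cdot 0^{2}\right) - 15 \left(4 \cdot 7 + \left(3 + \left(-2\right)^{2} + 2 \left(-2\right)\right)\right) = 9 \left(\left(-60\right) 0\right) - 15 \left(28 + \left(3 + 4 - 4\right)\right) = 9 \cdot 0 - 15 \left(28 + 3\right) = 0 - 465 = -465$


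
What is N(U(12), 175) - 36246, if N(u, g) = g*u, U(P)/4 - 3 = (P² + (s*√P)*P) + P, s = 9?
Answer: 75054 + 151200*√3 ≈ 3.3694e+5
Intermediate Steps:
U(P) = 12 + 4*P + 4*P² + 36*P^(3/2) (U(P) = 12 + 4*((P² + (9*√P)*P) + P) = 12 + 4*((P² + 9*P^(3/2)) + P) = 12 + 4*(P + P² + 9*P^(3/2)) = 12 + (4*P + 4*P² + 36*P^(3/2)) = 12 + 4*P + 4*P² + 36*P^(3/2))
N(U(12), 175) - 36246 = 175*(12 + 4*12 + 4*12² + 36*12^(3/2)) - 36246 = 175*(12 + 48 + 4*144 + 36*(24*√3)) - 36246 = 175*(12 + 48 + 576 + 864*√3) - 36246 = 175*(636 + 864*√3) - 36246 = (111300 + 151200*√3) - 36246 = 75054 + 151200*√3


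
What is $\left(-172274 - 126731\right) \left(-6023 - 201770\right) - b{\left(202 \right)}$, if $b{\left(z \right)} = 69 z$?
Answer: $62131132027$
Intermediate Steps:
$\left(-172274 - 126731\right) \left(-6023 - 201770\right) - b{\left(202 \right)} = \left(-172274 - 126731\right) \left(-6023 - 201770\right) - 69 \cdot 202 = \left(-299005\right) \left(-207793\right) - 13938 = 62131145965 - 13938 = 62131132027$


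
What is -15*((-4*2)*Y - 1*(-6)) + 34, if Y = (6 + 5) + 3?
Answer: 1624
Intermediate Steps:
Y = 14 (Y = 11 + 3 = 14)
-15*((-4*2)*Y - 1*(-6)) + 34 = -15*(-4*2*14 - 1*(-6)) + 34 = -15*(-8*14 + 6) + 34 = -15*(-112 + 6) + 34 = -15*(-106) + 34 = 1590 + 34 = 1624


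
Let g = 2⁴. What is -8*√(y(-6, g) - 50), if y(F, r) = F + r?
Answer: -16*I*√10 ≈ -50.596*I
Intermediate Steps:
g = 16
-8*√(y(-6, g) - 50) = -8*√((-6 + 16) - 50) = -8*√(10 - 50) = -16*I*√10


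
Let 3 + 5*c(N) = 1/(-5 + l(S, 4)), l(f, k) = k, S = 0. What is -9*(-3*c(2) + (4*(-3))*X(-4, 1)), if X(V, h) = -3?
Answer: -1728/5 ≈ -345.60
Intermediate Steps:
c(N) = -⅘ (c(N) = -⅗ + 1/(5*(-5 + 4)) = -⅗ + (⅕)/(-1) = -⅗ + (⅕)*(-1) = -⅗ - ⅕ = -⅘)
-9*(-3*c(2) + (4*(-3))*X(-4, 1)) = -9*(-3*(-⅘) + (4*(-3))*(-3)) = -9*(12/5 - 12*(-3)) = -9*(12/5 + 36) = -9*192/5 = -1728/5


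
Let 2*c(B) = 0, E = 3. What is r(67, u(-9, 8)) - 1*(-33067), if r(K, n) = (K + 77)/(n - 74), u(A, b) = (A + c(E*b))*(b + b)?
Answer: 3604231/109 ≈ 33066.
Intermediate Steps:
c(B) = 0 (c(B) = (½)*0 = 0)
u(A, b) = 2*A*b (u(A, b) = (A + 0)*(b + b) = A*(2*b) = 2*A*b)
r(K, n) = (77 + K)/(-74 + n)
r(67, u(-9, 8)) - 1*(-33067) = (77 + 67)/(-74 + 2*(-9)*8) - 1*(-33067) = 144/(-74 - 144) + 33067 = 144/(-218) + 33067 = -1/218*144 + 33067 = -72/109 + 33067 = 3604231/109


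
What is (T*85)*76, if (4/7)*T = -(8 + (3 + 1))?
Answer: -135660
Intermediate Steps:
T = -21 (T = 7*(-(8 + (3 + 1)))/4 = 7*(-(8 + 4))/4 = 7*(-1*12)/4 = (7/4)*(-12) = -21)
(T*85)*76 = -21*85*76 = -1785*76 = -135660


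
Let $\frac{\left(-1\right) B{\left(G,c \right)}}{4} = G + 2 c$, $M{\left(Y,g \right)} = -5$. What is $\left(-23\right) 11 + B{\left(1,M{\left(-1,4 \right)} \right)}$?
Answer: $-217$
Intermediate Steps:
$B{\left(G,c \right)} = - 8 c - 4 G$ ($B{\left(G,c \right)} = - 4 \left(G + 2 c\right) = - 8 c - 4 G$)
$\left(-23\right) 11 + B{\left(1,M{\left(-1,4 \right)} \right)} = \left(-23\right) 11 - -36 = -253 + \left(40 - 4\right) = -253 + 36 = -217$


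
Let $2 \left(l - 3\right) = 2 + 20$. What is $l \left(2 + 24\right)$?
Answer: $364$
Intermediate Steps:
$l = 14$ ($l = 3 + \frac{2 + 20}{2} = 3 + \frac{1}{2} \cdot 22 = 3 + 11 = 14$)
$l \left(2 + 24\right) = 14 \left(2 + 24\right) = 14 \cdot 26 = 364$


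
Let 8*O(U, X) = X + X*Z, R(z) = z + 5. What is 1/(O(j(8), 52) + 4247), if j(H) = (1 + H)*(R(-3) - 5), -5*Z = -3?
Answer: 5/21287 ≈ 0.00023489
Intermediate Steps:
Z = 3/5 (Z = -1/5*(-3) = 3/5 ≈ 0.60000)
R(z) = 5 + z
j(H) = -3 - 3*H (j(H) = (1 + H)*((5 - 3) - 5) = (1 + H)*(2 - 5) = (1 + H)*(-3) = -3 - 3*H)
O(U, X) = X/5 (O(U, X) = (X + X*(3/5))/8 = (X + 3*X/5)/8 = (8*X/5)/8 = X/5)
1/(O(j(8), 52) + 4247) = 1/((1/5)*52 + 4247) = 1/(52/5 + 4247) = 1/(21287/5) = 5/21287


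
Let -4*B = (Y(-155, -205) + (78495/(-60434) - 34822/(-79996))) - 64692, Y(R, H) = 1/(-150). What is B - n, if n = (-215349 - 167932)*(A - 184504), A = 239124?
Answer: 7590671511725044840033/362585869800 ≈ 2.0935e+10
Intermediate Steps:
Y(R, H) = -1/150
B = 5864180155084033/362585869800 (B = -((-1/150 + (78495/(-60434) - 34822/(-79996))) - 64692)/4 = -((-1/150 + (78495*(-1/60434) - 34822*(-1/79996))) - 64692)/4 = -((-1/150 + (-78495/60434 + 17411/39998)) - 64692)/4 = -((-1/150 - 521856659/604309783) - 64692)/4 = -(-78882808633/90646467450 - 64692)/4 = -¼*(-5864180155084033/90646467450) = 5864180155084033/362585869800 ≈ 16173.)
n = -20934808220 (n = (-215349 - 167932)*(239124 - 184504) = -383281*54620 = -20934808220)
B - n = 5864180155084033/362585869800 - 1*(-20934808220) = 5864180155084033/362585869800 + 20934808220 = 7590671511725044840033/362585869800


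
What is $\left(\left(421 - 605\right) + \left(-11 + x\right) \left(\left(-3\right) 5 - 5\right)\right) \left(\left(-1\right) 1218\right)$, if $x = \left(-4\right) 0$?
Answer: $-43848$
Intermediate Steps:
$x = 0$
$\left(\left(421 - 605\right) + \left(-11 + x\right) \left(\left(-3\right) 5 - 5\right)\right) \left(\left(-1\right) 1218\right) = \left(\left(421 - 605\right) + \left(-11 + 0\right) \left(\left(-3\right) 5 - 5\right)\right) \left(\left(-1\right) 1218\right) = \left(-184 - 11 \left(-15 - 5\right)\right) \left(-1218\right) = \left(-184 - -220\right) \left(-1218\right) = \left(-184 + 220\right) \left(-1218\right) = 36 \left(-1218\right) = -43848$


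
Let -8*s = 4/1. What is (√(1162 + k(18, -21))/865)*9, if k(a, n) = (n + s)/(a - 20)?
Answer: 9*√4691/1730 ≈ 0.35631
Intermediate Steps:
s = -½ (s = -1/(2*1) = -1/2 = -⅛*4 = -½ ≈ -0.50000)
k(a, n) = (-½ + n)/(-20 + a) (k(a, n) = (n - ½)/(a - 20) = (-½ + n)/(-20 + a))
(√(1162 + k(18, -21))/865)*9 = (√(1162 + (-½ - 21)/(-20 + 18))/865)*9 = (√(1162 - 43/2/(-2))*(1/865))*9 = (√(1162 - ½*(-43/2))*(1/865))*9 = (√(1162 + 43/4)*(1/865))*9 = (√(4691/4)*(1/865))*9 = ((√4691/2)*(1/865))*9 = (√4691/1730)*9 = 9*√4691/1730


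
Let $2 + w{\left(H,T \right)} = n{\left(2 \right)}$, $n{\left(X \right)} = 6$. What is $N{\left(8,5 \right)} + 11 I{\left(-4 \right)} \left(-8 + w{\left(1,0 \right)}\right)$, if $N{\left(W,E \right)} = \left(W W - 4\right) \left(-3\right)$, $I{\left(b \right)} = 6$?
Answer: $-444$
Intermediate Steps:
$w{\left(H,T \right)} = 4$ ($w{\left(H,T \right)} = -2 + 6 = 4$)
$N{\left(W,E \right)} = 12 - 3 W^{2}$ ($N{\left(W,E \right)} = \left(W^{2} - 4\right) \left(-3\right) = \left(-4 + W^{2}\right) \left(-3\right) = 12 - 3 W^{2}$)
$N{\left(8,5 \right)} + 11 I{\left(-4 \right)} \left(-8 + w{\left(1,0 \right)}\right) = \left(12 - 3 \cdot 8^{2}\right) + 11 \cdot 6 \left(-8 + 4\right) = \left(12 - 192\right) + 66 \left(-4\right) = \left(12 - 192\right) - 264 = -180 - 264 = -444$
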